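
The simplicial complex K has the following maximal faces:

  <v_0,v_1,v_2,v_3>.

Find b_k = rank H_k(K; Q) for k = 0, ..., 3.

b_0 = 1, b_1 = 0, b_2 = 0, b_3 = 0.

Fix the vertex order v_0 < v_1 < v_2 < v_3 and write every simplex with vertices in increasing order. Then dim K = 3 and the simplices of K are:

  0-simplices (4): [v_0], [v_1], [v_2], [v_3]
  1-simplices (6): [v_0,v_1], [v_0,v_2], [v_0,v_3], [v_1,v_2], [v_1,v_3], [v_2,v_3]
  2-simplices (4): [v_0,v_1,v_2], [v_0,v_1,v_3], [v_0,v_2,v_3], [v_1,v_2,v_3]
  3-simplices (1): [v_0,v_1,v_2,v_3]

so the chain groups are C_0 ≅ Z^4, C_1 ≅ Z^6, C_2 ≅ Z^4, C_3 ≅ Z^1.

Boundary ∂_1: C_1 → C_0 maps an edge to its endpoints' difference, ∂[p,q] = q − p. For instance
  ∂[v_0,v_1] = [v_1] − [v_0].
This gives a 4×6 integer matrix of rank 3; reducing to Smith normal form yields diagonal entries (1,1,1).

Boundary ∂_2: C_2 → C_1 maps a triangle to the signed sum of its edges. For instance
  ∂[v_1,v_2,v_3] = [v_2,v_3] − [v_1,v_3] + [v_1,v_2],
  ∂[v_0,v_1,v_3] = [v_1,v_3] − [v_0,v_3] + [v_0,v_1].
As a 6×4 matrix over Z this has rank 3, with invariant factors (1,1,1).

The boundary map ∂_3: C_3 → C_2 sends each 3-simplex σ to the alternating sum Σ_i (−1)^i (σ with its i-th vertex removed). For instance
  ∂[v_0,v_1,v_2,v_3] = [v_1,v_2,v_3] − [v_0,v_2,v_3] + [v_0,v_1,v_3] − [v_0,v_1,v_2].
As a 4×1 matrix over Z this has rank 1, with invariant factors (1).

From H_k ≅ ker(∂_k) / im(∂_{k+1}) we obtain:

  H_0: rank C_0 − rank ∂_1 = 4 − 3 = 1, and the invariant factors of ∂_1 are all 1, so H_0 ≅ Z.
  H_1: rank ker ∂_1 − rank ∂_2 = (6 − 3) − 3 = 0, and the invariant factors of ∂_2 are all 1, so H_1 ≅ 0.
  H_2: rank ker ∂_2 − rank ∂_3 = (4 − 3) − 1 = 0, and the invariant factors of ∂_3 are all 1, so H_2 ≅ 0.
  H_3: rank ker ∂_3 − rank ∂_4 = (1 − 1) − 0 = 0, and there is no ∂_4, so H_3 ≅ 0.

Hence the Betti numbers are b_0 = 1, b_1 = 0, b_2 = 0, b_3 = 0.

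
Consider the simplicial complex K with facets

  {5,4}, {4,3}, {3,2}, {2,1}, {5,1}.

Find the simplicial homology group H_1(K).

H_1 = Z.

We work with the vertex ordering 1 < 2 < 3 < 4 < 5. The simplices of K, each written with vertices in increasing order, are:

  0-simplices (5): [1], [2], [3], [4], [5]
  1-simplices (5): [1,2], [1,5], [2,3], [3,4], [4,5]

giving chain groups C_0 ≅ Z^5, C_1 ≅ Z^5.

Boundary ∂_1: C_1 → C_0 is given by ∂[p,q] = [q] − [p]. For instance
  ∂[3,4] = [4] − [3].
The 5×5 boundary matrix has rank 4 and Smith normal form diag(1,1,1,1).

Reading off H_k = ker ∂_k / im ∂_{k+1}:

  H_1: rank ker ∂_1 − rank ∂_2 = (5 − 4) − 0 = 1, and there is no ∂_2, so H_1 = Z.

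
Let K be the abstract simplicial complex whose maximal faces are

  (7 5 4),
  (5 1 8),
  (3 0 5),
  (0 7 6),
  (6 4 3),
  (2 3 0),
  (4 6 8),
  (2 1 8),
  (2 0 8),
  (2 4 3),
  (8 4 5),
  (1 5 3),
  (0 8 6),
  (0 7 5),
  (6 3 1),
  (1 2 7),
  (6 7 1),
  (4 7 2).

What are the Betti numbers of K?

b_0 = 1, b_1 = 2, b_2 = 1.

K has 9 vertices, 27 edges, 18 triangles.
rank ∂_0 = 0, rank ∂_1 = 8 ⇒ b_0 = 9 − 0 − 8 = 1; all invariant factors of ∂_1 are 1 so no torsion. So H_0 ≅ Z.
rank ∂_1 = 8, rank ∂_2 = 17 ⇒ b_1 = 27 − 8 − 17 = 2; all invariant factors of ∂_2 are 1 so no torsion. So H_1 ≅ Z^2.
rank ∂_2 = 17, rank ∂_3 = 0 ⇒ b_2 = 18 − 17 − 0 = 1. So H_2 ≅ Z.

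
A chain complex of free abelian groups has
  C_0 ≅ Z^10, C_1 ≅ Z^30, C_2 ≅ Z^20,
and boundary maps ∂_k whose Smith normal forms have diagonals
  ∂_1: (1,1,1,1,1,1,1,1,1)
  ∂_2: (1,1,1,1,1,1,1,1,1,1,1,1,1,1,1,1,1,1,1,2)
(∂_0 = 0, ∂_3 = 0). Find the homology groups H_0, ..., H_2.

H_0: b_0 = 10 − 0 − 9 = 1; torsion from ∂_1 factors > 1: none. So H_0 = Z.
H_1: b_1 = 30 − 9 − 20 = 1; torsion from ∂_2 factors > 1: [2]. So H_1 = Z ⊕ Z/2.
H_2: b_2 = 20 − 20 − 0 = 0; torsion from ∂_3 factors > 1: none. So H_2 = 0.

H_0 = Z,  H_1 = Z ⊕ Z/2,  H_2 = 0.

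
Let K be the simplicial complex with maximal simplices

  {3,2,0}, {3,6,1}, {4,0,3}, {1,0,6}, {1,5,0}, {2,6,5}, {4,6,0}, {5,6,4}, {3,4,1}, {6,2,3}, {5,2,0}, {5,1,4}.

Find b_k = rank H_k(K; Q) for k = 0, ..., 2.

b_0 = 1, b_1 = 0, b_2 = 0.

Order the vertices as 0 < 1 < 2 < 3 < 4 < 5 < 6. Listing each simplex with vertices in this order, K has dimension 2 with simplices:

  0-simplices (7): [0], [1], [2], [3], [4], [5], [6]
  1-simplices (18): [0,1], [0,2], [0,3], [0,4], [0,5], [0,6], [1,3], [1,4], [1,5], [1,6], [2,3], [2,5], [2,6], [3,4], [3,6], [4,5], [4,6], [5,6]
  2-simplices (12): [0,1,5], [0,1,6], [0,2,3], [0,2,5], [0,3,4], [0,4,6], [1,3,4], [1,3,6], [1,4,5], [2,3,6], [2,5,6], [4,5,6]

Hence C_0 ≅ Z^7, C_1 ≅ Z^18, C_2 ≅ Z^12.

Boundary ∂_1: C_1 → C_0 is given by ∂[p,q] = [q] − [p].
As a 7×18 matrix over Z this has rank 6, with invariant factors (1,1,1,1,1,1).

∂_2: C_2 → C_1 maps a triangle to the signed sum of its edges. For instance
  ∂[0,2,3] = [2,3] − [0,3] + [0,2],
  ∂[1,3,6] = [3,6] − [1,6] + [1,3].
The 18×12 boundary matrix has rank 12 and Smith normal form diag(1,1,1,1,1,1,1,1,1,1,1,2).

Reading off H_k = ker ∂_k / im ∂_{k+1}:

  H_0: rank C_0 − rank ∂_1 = 7 − 6 = 1, and the invariant factors of ∂_1 are all 1, so H_0 ≅ Z.
  H_1: rank ker ∂_1 − rank ∂_2 = (18 − 6) − 12 = 0, and ∂_2 has invariant factor 2 > 1, so H_1 ≅ Z/2Z.
  H_2: rank ker ∂_2 − rank ∂_3 = (12 − 12) − 0 = 0, and there is no ∂_3, so H_2 ≅ 0.

As a check, the Euler characteristic is 7 − 18 + 12 = 1, which agrees with 1 − 0 + 0 = 1.
(K is a triangulation of the real projective plane RP^2.)

Hence the Betti numbers are b_0 = 1, b_1 = 0, b_2 = 0.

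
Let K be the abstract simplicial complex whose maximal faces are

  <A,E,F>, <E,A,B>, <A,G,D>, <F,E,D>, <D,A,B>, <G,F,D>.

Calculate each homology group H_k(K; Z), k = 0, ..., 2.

H_0 = Z,  H_1 = Z,  H_2 = 0.

Take the total order A < B < D < E < F < G on the vertex set. Then K (dimension 2) consists of the simplices:

  0-simplices (6): A, B, D, E, F, G
  1-simplices (12): AB, AD, AE, AF, AG, BD, BE, DE, DF, DG, EF, FG
  2-simplices (6): ABD, ABE, ADG, AEF, DEF, DFG

so the chain groups are C_0 ≅ Z^6, C_1 ≅ Z^12, C_2 ≅ Z^6.

Boundary ∂_1: C_1 → C_0 maps an edge to its endpoints' difference, ∂[p,q] = q − p.
The 6×12 boundary matrix has rank 5 and Smith normal form diag(1,1,1,1,1).

The boundary map ∂_2: C_2 → C_1 sends each 2-simplex [p,q,r] to [q,r] − [p,r] + [p,q]. For instance
  ∂DFG = FG − DG + DF,
  ∂ABE = BE − AE + AB.
This gives a 12×6 integer matrix of rank 6; reducing to Smith normal form yields diagonal entries (1,1,1,1,1,1).

From H_k ≅ ker(∂_k) / im(∂_{k+1}) we obtain:

  H_0: rank C_0 − rank ∂_1 = 6 − 5 = 1, and the invariant factors of ∂_1 are all 1, so H_0 = Z.
  H_1: rank ker ∂_1 − rank ∂_2 = (12 − 5) − 6 = 1, and the invariant factors of ∂_2 are all 1, so H_1 = Z.
  H_2: rank ker ∂_2 − rank ∂_3 = (6 − 6) − 0 = 0, and there is no ∂_3, so H_2 = 0.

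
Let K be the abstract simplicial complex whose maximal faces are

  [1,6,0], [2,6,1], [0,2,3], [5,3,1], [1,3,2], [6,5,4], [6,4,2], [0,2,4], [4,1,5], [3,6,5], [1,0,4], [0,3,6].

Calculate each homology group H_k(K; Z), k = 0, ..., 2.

H_0 = Z,  H_1 = Z/2Z,  H_2 = 0.

We work with the vertex ordering 0 < 1 < 2 < 3 < 4 < 5 < 6. The simplices of K, each written with vertices in increasing order, are:

  0-simplices (7): [0], [1], [2], [3], [4], [5], [6]
  1-simplices (18): [0,1], [0,2], [0,3], [0,4], [0,6], [1,2], [1,3], [1,4], [1,5], [1,6], [2,3], [2,4], [2,6], [3,5], [3,6], [4,5], [4,6], [5,6]
  2-simplices (12): [0,1,4], [0,1,6], [0,2,3], [0,2,4], [0,3,6], [1,2,3], [1,2,6], [1,3,5], [1,4,5], [2,4,6], [3,5,6], [4,5,6]

giving chain groups C_0 ≅ Z^7, C_1 ≅ Z^18, C_2 ≅ Z^12.

Boundary ∂_1: C_1 → C_0 maps an edge to its endpoints' difference, ∂[p,q] = q − p. For instance
  ∂[0,2] = [2] − [0].
As a 7×18 matrix over Z this has rank 6, with invariant factors (1,1,1,1,1,1).

∂_2: C_2 → C_1 maps a triangle to the signed sum of its edges. For instance
  ∂[1,2,3] = [2,3] − [1,3] + [1,2],
  ∂[0,1,4] = [1,4] − [0,4] + [0,1].
As a 18×12 matrix over Z this has rank 12, with invariant factors (1,1,1,1,1,1,1,1,1,1,1,2).

Now H_k = ker ∂_k / im ∂_{k+1}, so:

  H_0: rank C_0 − rank ∂_1 = 7 − 6 = 1, and the invariant factors of ∂_1 are all 1, so H_0 ≅ Z.
  H_1: rank ker ∂_1 − rank ∂_2 = (18 − 6) − 12 = 0, and ∂_2 has invariant factor 2 > 1, so H_1 ≅ Z/2Z.
  H_2: rank ker ∂_2 − rank ∂_3 = (12 − 12) − 0 = 0, and there is no ∂_3, so H_2 ≅ 0.

(K is a triangulation of the real projective plane RP^2.)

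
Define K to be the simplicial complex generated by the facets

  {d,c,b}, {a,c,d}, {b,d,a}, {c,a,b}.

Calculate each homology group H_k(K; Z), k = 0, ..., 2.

H_0 = Z,  H_1 = 0,  H_2 = Z.

K has 4 vertices, 6 edges, 4 triangles.
rank ∂_0 = 0, rank ∂_1 = 3 ⇒ b_0 = 4 − 0 − 3 = 1; all invariant factors of ∂_1 are 1 so no torsion. So H_0 = Z.
rank ∂_1 = 3, rank ∂_2 = 3 ⇒ b_1 = 6 − 3 − 3 = 0; all invariant factors of ∂_2 are 1 so no torsion. So H_1 = 0.
rank ∂_2 = 3, rank ∂_3 = 0 ⇒ b_2 = 4 − 3 − 0 = 1. So H_2 = Z.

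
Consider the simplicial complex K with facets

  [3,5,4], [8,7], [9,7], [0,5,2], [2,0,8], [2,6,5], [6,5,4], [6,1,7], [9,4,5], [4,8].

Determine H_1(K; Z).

Order the vertices as 0 < 1 < 2 < 3 < 4 < 5 < 6 < 7 < 8 < 9. Listing each simplex with vertices in this order, K has dimension 2 with simplices:

  0-simplices (10): [0], [1], [2], [3], [4], [5], [6], [7], [8], [9]
  1-simplices (19): [0,2], [0,5], [0,8], [1,6], [1,7], [2,5], [2,6], [2,8], [3,4], [3,5], [4,5], [4,6], [4,8], [4,9], [5,6], [5,9], [6,7], [7,8], [7,9]
  2-simplices (7): [0,2,5], [0,2,8], [1,6,7], [2,5,6], [3,4,5], [4,5,6], [4,5,9]

giving chain groups C_0 ≅ Z^10, C_1 ≅ Z^19, C_2 ≅ Z^7.

∂_1: C_1 → C_0 sends each edge [p,q] (with p < q) to q − p.
The resulting 10×19 matrix has rank 9, and its Smith normal form has invariant factors (1,1,1,1,1,1,1,1,1).

Boundary ∂_2: C_2 → C_1 sends each 2-simplex [p,q,r] to [q,r] − [p,r] + [p,q]. For instance
  ∂[4,5,6] = [5,6] − [4,6] + [4,5],
  ∂[4,5,9] = [5,9] − [4,9] + [4,5].
The 19×7 boundary matrix has rank 7 and Smith normal form diag(1,1,1,1,1,1,1).

From H_k ≅ ker(∂_k) / im(∂_{k+1}) we obtain:

  H_1: rank ker ∂_1 − rank ∂_2 = (19 − 9) − 7 = 3, and the invariant factors of ∂_2 are all 1, so H_1 = Z^3.

H_1 = Z^3.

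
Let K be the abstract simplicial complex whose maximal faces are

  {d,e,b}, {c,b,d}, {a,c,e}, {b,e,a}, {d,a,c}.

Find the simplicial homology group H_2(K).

Order the vertices as a < b < c < d < e. Listing each simplex with vertices in this order, K has dimension 2 with simplices:

  0-simplices (5): a, b, c, d, e
  1-simplices (10): ab, ac, ad, ae, bc, bd, be, cd, ce, de
  2-simplices (5): abe, acd, ace, bcd, bde

so the chain groups are C_0 ≅ Z^5, C_1 ≅ Z^10, C_2 ≅ Z^5.

The boundary map ∂_1: C_1 → C_0 maps an edge to its endpoints' difference, ∂[p,q] = q − p. For instance
  ∂ab = b − a.
This gives a 5×10 integer matrix of rank 4; reducing to Smith normal form yields diagonal entries (1,1,1,1).

Boundary ∂_2: C_2 → C_1 maps a triangle to the signed sum of its edges. For instance
  ∂abe = be − ae + ab,
  ∂bcd = cd − bd + bc.
This gives a 10×5 integer matrix of rank 5; reducing to Smith normal form yields diagonal entries (1,1,1,1,1).

Computing H_k = (kernel of ∂_k) / (image of ∂_{k+1}):

  H_2: rank ker ∂_2 − rank ∂_3 = (5 − 5) − 0 = 0, and there is no ∂_3, so H_2 = 0.

H_2 = 0.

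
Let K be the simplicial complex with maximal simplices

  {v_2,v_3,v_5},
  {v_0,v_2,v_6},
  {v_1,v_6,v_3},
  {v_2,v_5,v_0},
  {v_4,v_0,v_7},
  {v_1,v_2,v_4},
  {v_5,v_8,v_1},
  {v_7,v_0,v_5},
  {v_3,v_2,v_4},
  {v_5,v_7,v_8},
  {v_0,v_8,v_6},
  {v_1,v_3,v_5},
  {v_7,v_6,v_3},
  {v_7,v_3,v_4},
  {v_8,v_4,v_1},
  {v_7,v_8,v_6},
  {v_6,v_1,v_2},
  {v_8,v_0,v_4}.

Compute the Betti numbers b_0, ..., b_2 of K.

Fix the vertex order v_0 < v_1 < v_2 < v_3 < v_4 < v_5 < v_6 < v_7 < v_8 and write every simplex with vertices in increasing order. Then dim K = 2 and the simplices of K are:

  0-simplices (9): [v_0], [v_1], [v_2], [v_3], [v_4], [v_5], [v_6], [v_7], [v_8]
  1-simplices (27): (27 of them)
  2-simplices (18): (18 of them)

giving chain groups C_0 ≅ Z^9, C_1 ≅ Z^27, C_2 ≅ Z^18.

∂_1: C_1 → C_0 maps an edge to its endpoints' difference, ∂[p,q] = q − p.
The 9×27 boundary matrix has rank 8 and Smith normal form diag(1,1,1,1,1,1,1,1).

∂_2: C_2 → C_1 sends each 2-simplex [p,q,r] to [q,r] − [p,r] + [p,q]. For instance
  ∂[v_6,v_7,v_8] = [v_7,v_8] − [v_6,v_8] + [v_6,v_7],
  ∂[v_2,v_3,v_4] = [v_3,v_4] − [v_2,v_4] + [v_2,v_3].
The 27×18 boundary matrix has rank 18 and Smith normal form diag(1,1,1,1,1,1,1,1,1,1,1,1,1,1,1,1,1,2).

Now H_k = ker ∂_k / im ∂_{k+1}, so:

  H_0: rank C_0 − rank ∂_1 = 9 − 8 = 1, and the invariant factors of ∂_1 are all 1, so H_0 ≅ Z.
  H_1: rank ker ∂_1 − rank ∂_2 = (27 − 8) − 18 = 1, and ∂_2 has invariant factor 2 > 1, so H_1 ≅ Z ⊕ Z/2.
  H_2: rank ker ∂_2 − rank ∂_3 = (18 − 18) − 0 = 0, and there is no ∂_3, so H_2 ≅ 0.

(K is a triangulation of the Klein bottle.)

Hence the Betti numbers are b_0 = 1, b_1 = 1, b_2 = 0.

b_0 = 1, b_1 = 1, b_2 = 0.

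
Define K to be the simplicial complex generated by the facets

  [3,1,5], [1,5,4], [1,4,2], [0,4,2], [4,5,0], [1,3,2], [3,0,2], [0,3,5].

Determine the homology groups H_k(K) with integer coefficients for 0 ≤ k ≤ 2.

K has 6 vertices, 12 edges, 8 triangles.
rank ∂_0 = 0, rank ∂_1 = 5 ⇒ b_0 = 6 − 0 − 5 = 1; all invariant factors of ∂_1 are 1 so no torsion. So H_0 = Z.
rank ∂_1 = 5, rank ∂_2 = 7 ⇒ b_1 = 12 − 5 − 7 = 0; all invariant factors of ∂_2 are 1 so no torsion. So H_1 = 0.
rank ∂_2 = 7, rank ∂_3 = 0 ⇒ b_2 = 8 − 7 − 0 = 1. So H_2 = Z.

H_0 = Z,  H_1 = 0,  H_2 = Z.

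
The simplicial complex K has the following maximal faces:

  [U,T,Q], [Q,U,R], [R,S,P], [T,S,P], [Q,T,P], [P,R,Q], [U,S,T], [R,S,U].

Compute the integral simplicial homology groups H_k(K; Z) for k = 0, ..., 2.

H_0 = Z,  H_1 = 0,  H_2 = Z.

K has 6 vertices, 12 edges, 8 triangles.
rank ∂_0 = 0, rank ∂_1 = 5 ⇒ b_0 = 6 − 0 − 5 = 1; all invariant factors of ∂_1 are 1 so no torsion. So H_0 ≅ Z.
rank ∂_1 = 5, rank ∂_2 = 7 ⇒ b_1 = 12 − 5 − 7 = 0; all invariant factors of ∂_2 are 1 so no torsion. So H_1 ≅ 0.
rank ∂_2 = 7, rank ∂_3 = 0 ⇒ b_2 = 8 − 7 − 0 = 1. So H_2 ≅ Z.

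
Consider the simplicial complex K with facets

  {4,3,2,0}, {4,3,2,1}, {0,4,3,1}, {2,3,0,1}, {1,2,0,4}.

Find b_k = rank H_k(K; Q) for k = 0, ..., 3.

Take the total order 0 < 1 < 2 < 3 < 4 on the vertex set. Then K (dimension 3) consists of the simplices:

  0-simplices (5): [0], [1], [2], [3], [4]
  1-simplices (10): [0,1], [0,2], [0,3], [0,4], [1,2], [1,3], [1,4], [2,3], [2,4], [3,4]
  2-simplices (10): [0,1,2], [0,1,3], [0,1,4], [0,2,3], [0,2,4], [0,3,4], [1,2,3], [1,2,4], [1,3,4], [2,3,4]
  3-simplices (5): [0,1,2,3], [0,1,2,4], [0,1,3,4], [0,2,3,4], [1,2,3,4]

Hence C_0 ≅ Z^5, C_1 ≅ Z^10, C_2 ≅ Z^10, C_3 ≅ Z^5.

The boundary map ∂_1: C_1 → C_0 is given by ∂[p,q] = [q] − [p].
This gives a 5×10 integer matrix of rank 4; reducing to Smith normal form yields diagonal entries (1,1,1,1).

Boundary ∂_2: C_2 → C_1 sends each 2-simplex [p,q,r] to [q,r] − [p,r] + [p,q]. For instance
  ∂[0,3,4] = [3,4] − [0,4] + [0,3],
  ∂[0,1,4] = [1,4] − [0,4] + [0,1].
The 10×10 boundary matrix has rank 6 and Smith normal form diag(1,1,1,1,1,1).

Boundary ∂_3: C_3 → C_2 sends each 3-simplex σ to the alternating sum Σ_i (−1)^i (σ with its i-th vertex removed). For instance
  ∂[0,1,2,3] = [1,2,3] − [0,2,3] + [0,1,3] − [0,1,2],
  ∂[0,1,2,4] = [1,2,4] − [0,2,4] + [0,1,4] − [0,1,2].
As a 10×5 matrix over Z this has rank 4, with invariant factors (1,1,1,1).

Reading off H_k = ker ∂_k / im ∂_{k+1}:

  H_0: rank C_0 − rank ∂_1 = 5 − 4 = 1, and the invariant factors of ∂_1 are all 1, so H_0 = Z.
  H_1: rank ker ∂_1 − rank ∂_2 = (10 − 4) − 6 = 0, and the invariant factors of ∂_2 are all 1, so H_1 = 0.
  H_2: rank ker ∂_2 − rank ∂_3 = (10 − 6) − 4 = 0, and the invariant factors of ∂_3 are all 1, so H_2 = 0.
  H_3: rank ker ∂_3 − rank ∂_4 = (5 − 4) − 0 = 1, and there is no ∂_4, so H_3 = Z.

As a check, the Euler characteristic is 5 − 10 + 10 − 5 = 0, which agrees with 1 − 0 + 0 − 1 = 0.
(K is a triangulation of the 3-sphere S^3.)

Hence the Betti numbers are b_0 = 1, b_1 = 0, b_2 = 0, b_3 = 1.

b_0 = 1, b_1 = 0, b_2 = 0, b_3 = 1.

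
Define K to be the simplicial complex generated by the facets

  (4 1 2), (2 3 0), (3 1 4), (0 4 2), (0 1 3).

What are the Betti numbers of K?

Fix the vertex order 0 < 1 < 2 < 3 < 4 and write every simplex with vertices in increasing order. Then dim K = 2 and the simplices of K are:

  0-simplices (5): [0], [1], [2], [3], [4]
  1-simplices (10): [0,1], [0,2], [0,3], [0,4], [1,2], [1,3], [1,4], [2,3], [2,4], [3,4]
  2-simplices (5): [0,1,3], [0,2,3], [0,2,4], [1,2,4], [1,3,4]

so the chain groups are C_0 ≅ Z^5, C_1 ≅ Z^10, C_2 ≅ Z^5.

Boundary ∂_1: C_1 → C_0 maps an edge to its endpoints' difference, ∂[p,q] = q − p. For instance
  ∂[1,2] = [2] − [1].
As a 5×10 matrix over Z this has rank 4, with invariant factors (1,1,1,1).

Boundary ∂_2: C_2 → C_1 acts by ∂[p,q,r] = [q,r] − [p,r] + [p,q]. For instance
  ∂[0,2,4] = [2,4] − [0,4] + [0,2],
  ∂[1,3,4] = [3,4] − [1,4] + [1,3].
As a 10×5 matrix over Z this has rank 5, with invariant factors (1,1,1,1,1).

Reading off H_k = ker ∂_k / im ∂_{k+1}:

  H_0: rank C_0 − rank ∂_1 = 5 − 4 = 1, and the invariant factors of ∂_1 are all 1, so H_0 = Z.
  H_1: rank ker ∂_1 − rank ∂_2 = (10 − 4) − 5 = 1, and the invariant factors of ∂_2 are all 1, so H_1 = Z.
  H_2: rank ker ∂_2 − rank ∂_3 = (5 − 5) − 0 = 0, and there is no ∂_3, so H_2 = 0.

As a check, the Euler characteristic is 5 − 10 + 5 = 0, which agrees with 1 − 1 + 0 = 0.

Hence the Betti numbers are b_0 = 1, b_1 = 1, b_2 = 0.

b_0 = 1, b_1 = 1, b_2 = 0.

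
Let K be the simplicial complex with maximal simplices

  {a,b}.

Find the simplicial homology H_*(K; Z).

H_0 = Z,  H_1 = 0.

Fix the vertex order a < b and write every simplex with vertices in increasing order. Then dim K = 1 and the simplices of K are:

  0-simplices (2): a, b
  1-simplices (1): ab

so the chain groups are C_0 ≅ Z^2, C_1 ≅ Z^1.

∂_1: C_1 → C_0 is given by ∂[p,q] = [q] − [p]. For instance
  ∂ab = b − a.
The resulting 2×1 matrix has rank 1, and its Smith normal form has invariant factors (1).

Computing H_k = (kernel of ∂_k) / (image of ∂_{k+1}):

  H_0: rank C_0 − rank ∂_1 = 2 − 1 = 1, and the invariant factors of ∂_1 are all 1, so H_0 = Z.
  H_1: rank ker ∂_1 − rank ∂_2 = (1 − 1) − 0 = 0, and there is no ∂_2, so H_1 = 0.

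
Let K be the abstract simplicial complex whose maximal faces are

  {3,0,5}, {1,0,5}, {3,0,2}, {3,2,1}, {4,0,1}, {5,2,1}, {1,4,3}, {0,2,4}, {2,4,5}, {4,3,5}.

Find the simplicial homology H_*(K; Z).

H_0 ≅ Z,  H_1 ≅ Z/2,  H_2 = 0.

Take the total order 0 < 1 < 2 < 3 < 4 < 5 on the vertex set. Then K (dimension 2) consists of the simplices:

  0-simplices (6): [0], [1], [2], [3], [4], [5]
  1-simplices (15): [0,1], [0,2], [0,3], [0,4], [0,5], [1,2], [1,3], [1,4], [1,5], [2,3], [2,4], [2,5], [3,4], [3,5], [4,5]
  2-simplices (10): [0,1,4], [0,1,5], [0,2,3], [0,2,4], [0,3,5], [1,2,3], [1,2,5], [1,3,4], [2,4,5], [3,4,5]

giving chain groups C_0 ≅ Z^6, C_1 ≅ Z^15, C_2 ≅ Z^10.

Boundary ∂_1: C_1 → C_0 is given by ∂[p,q] = [q] − [p].
The 6×15 boundary matrix has rank 5 and Smith normal form diag(1,1,1,1,1).

Boundary ∂_2: C_2 → C_1 maps a triangle to the signed sum of its edges. For instance
  ∂[0,1,5] = [1,5] − [0,5] + [0,1],
  ∂[1,2,5] = [2,5] − [1,5] + [1,2].
As a 15×10 matrix over Z this has rank 10, with invariant factors (1,1,1,1,1,1,1,1,1,2).

Now H_k = ker ∂_k / im ∂_{k+1}, so:

  H_0: rank C_0 − rank ∂_1 = 6 − 5 = 1, and the invariant factors of ∂_1 are all 1, so H_0 ≅ Z.
  H_1: rank ker ∂_1 − rank ∂_2 = (15 − 5) − 10 = 0, and ∂_2 has invariant factor 2 > 1, so H_1 ≅ Z/2.
  H_2: rank ker ∂_2 − rank ∂_3 = (10 − 10) − 0 = 0, and there is no ∂_3, so H_2 ≅ 0.

As a check, the Euler characteristic is 6 − 15 + 10 = 1, which agrees with 1 − 0 + 0 = 1.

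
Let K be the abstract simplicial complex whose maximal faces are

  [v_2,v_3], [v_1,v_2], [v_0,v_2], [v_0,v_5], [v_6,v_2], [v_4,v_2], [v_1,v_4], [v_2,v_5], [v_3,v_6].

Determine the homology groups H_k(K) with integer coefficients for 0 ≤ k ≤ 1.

H_0 = Z,  H_1 = Z^3.

Order the vertices as v_0 < v_1 < v_2 < v_3 < v_4 < v_5 < v_6. Listing each simplex with vertices in this order, K has dimension 1 with simplices:

  0-simplices (7): [v_0], [v_1], [v_2], [v_3], [v_4], [v_5], [v_6]
  1-simplices (9): [v_0,v_2], [v_0,v_5], [v_1,v_2], [v_1,v_4], [v_2,v_3], [v_2,v_4], [v_2,v_5], [v_2,v_6], [v_3,v_6]

Hence C_0 ≅ Z^7, C_1 ≅ Z^9.

Boundary ∂_1: C_1 → C_0 sends each edge [p,q] (with p < q) to q − p.
The resulting 7×9 matrix has rank 6, and its Smith normal form has invariant factors (1,1,1,1,1,1).

Computing H_k = (kernel of ∂_k) / (image of ∂_{k+1}):

  H_0: rank C_0 − rank ∂_1 = 7 − 6 = 1, and the invariant factors of ∂_1 are all 1, so H_0 ≅ Z.
  H_1: rank ker ∂_1 − rank ∂_2 = (9 − 6) − 0 = 3, and there is no ∂_2, so H_1 ≅ Z^3.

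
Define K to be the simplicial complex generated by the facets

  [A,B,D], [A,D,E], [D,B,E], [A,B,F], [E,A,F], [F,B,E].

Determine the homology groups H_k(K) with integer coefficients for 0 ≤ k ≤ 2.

Fix the vertex order A < B < D < E < F and write every simplex with vertices in increasing order. Then dim K = 2 and the simplices of K are:

  0-simplices (5): A, B, D, E, F
  1-simplices (9): AB, AD, AE, AF, BD, BE, BF, DE, EF
  2-simplices (6): ABD, ABF, ADE, AEF, BDE, BEF

Hence C_0 ≅ Z^5, C_1 ≅ Z^9, C_2 ≅ Z^6.

∂_1: C_1 → C_0 maps an edge to its endpoints' difference, ∂[p,q] = q − p.
This gives a 5×9 integer matrix of rank 4; reducing to Smith normal form yields diagonal entries (1,1,1,1).

Boundary ∂_2: C_2 → C_1 maps a triangle to the signed sum of its edges. For instance
  ∂BEF = EF − BF + BE,
  ∂AEF = EF − AF + AE.
As a 9×6 matrix over Z this has rank 5, with invariant factors (1,1,1,1,1).

Now H_k = ker ∂_k / im ∂_{k+1}, so:

  H_0: rank C_0 − rank ∂_1 = 5 − 4 = 1, and the invariant factors of ∂_1 are all 1, so H_0 ≅ Z.
  H_1: rank ker ∂_1 − rank ∂_2 = (9 − 4) − 5 = 0, and the invariant factors of ∂_2 are all 1, so H_1 ≅ 0.
  H_2: rank ker ∂_2 − rank ∂_3 = (6 − 5) − 0 = 1, and there is no ∂_3, so H_2 ≅ Z.

H_0 = Z,  H_1 = 0,  H_2 = Z.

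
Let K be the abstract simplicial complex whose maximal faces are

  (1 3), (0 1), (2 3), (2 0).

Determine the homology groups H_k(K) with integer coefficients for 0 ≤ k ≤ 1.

H_0 ≅ Z,  H_1 ≅ Z.

Take the total order 0 < 1 < 2 < 3 on the vertex set. Then K (dimension 1) consists of the simplices:

  0-simplices (4): [0], [1], [2], [3]
  1-simplices (4): [0,1], [0,2], [1,3], [2,3]

giving chain groups C_0 ≅ Z^4, C_1 ≅ Z^4.

The boundary map ∂_1: C_1 → C_0 is given by ∂[p,q] = [q] − [p]. For instance
  ∂[0,1] = [1] − [0].
As a 4×4 matrix over Z this has rank 3, with invariant factors (1,1,1).

Now H_k = ker ∂_k / im ∂_{k+1}, so:

  H_0: rank C_0 − rank ∂_1 = 4 − 3 = 1, and the invariant factors of ∂_1 are all 1, so H_0 = Z.
  H_1: rank ker ∂_1 − rank ∂_2 = (4 − 3) − 0 = 1, and there is no ∂_2, so H_1 = Z.

As a check, the Euler characteristic is 4 − 4 = 0, which agrees with 1 − 1 = 0.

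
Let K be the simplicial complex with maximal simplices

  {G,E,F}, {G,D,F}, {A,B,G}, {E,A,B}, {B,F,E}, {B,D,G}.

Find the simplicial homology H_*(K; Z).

K has 6 vertices, 12 edges, 6 triangles.
rank ∂_0 = 0, rank ∂_1 = 5 ⇒ b_0 = 6 − 0 − 5 = 1; all invariant factors of ∂_1 are 1 so no torsion. So H_0 = Z.
rank ∂_1 = 5, rank ∂_2 = 6 ⇒ b_1 = 12 − 5 − 6 = 1; all invariant factors of ∂_2 are 1 so no torsion. So H_1 = Z.
rank ∂_2 = 6, rank ∂_3 = 0 ⇒ b_2 = 6 − 6 − 0 = 0. So H_2 = 0.

H_0 = Z,  H_1 = Z,  H_2 = 0.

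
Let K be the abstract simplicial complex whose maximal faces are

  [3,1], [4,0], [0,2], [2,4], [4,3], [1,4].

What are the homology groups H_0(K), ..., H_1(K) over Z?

K has 5 vertices, 6 edges.
rank ∂_0 = 0, rank ∂_1 = 4 ⇒ b_0 = 5 − 0 − 4 = 1; all invariant factors of ∂_1 are 1 so no torsion. So H_0 ≅ Z.
rank ∂_1 = 4, rank ∂_2 = 0 ⇒ b_1 = 6 − 4 − 0 = 2. So H_1 ≅ Z^2.

H_0 ≅ Z,  H_1 ≅ Z^2.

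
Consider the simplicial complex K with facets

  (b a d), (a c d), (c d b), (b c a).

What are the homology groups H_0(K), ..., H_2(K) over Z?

We work with the vertex ordering a < b < c < d. The simplices of K, each written with vertices in increasing order, are:

  0-simplices (4): a, b, c, d
  1-simplices (6): ab, ac, ad, bc, bd, cd
  2-simplices (4): abc, abd, acd, bcd

Hence C_0 ≅ Z^4, C_1 ≅ Z^6, C_2 ≅ Z^4.

∂_1: C_1 → C_0 is given by ∂[p,q] = [q] − [p]. For instance
  ∂ab = b − a.
As a 4×6 matrix over Z this has rank 3, with invariant factors (1,1,1).

∂_2: C_2 → C_1 acts by ∂[p,q,r] = [q,r] − [p,r] + [p,q]. For instance
  ∂bcd = cd − bd + bc,
  ∂abc = bc − ac + ab.
The resulting 6×4 matrix has rank 3, and its Smith normal form has invariant factors (1,1,1).

Reading off H_k = ker ∂_k / im ∂_{k+1}:

  H_0: rank C_0 − rank ∂_1 = 4 − 3 = 1, and the invariant factors of ∂_1 are all 1, so H_0 = Z.
  H_1: rank ker ∂_1 − rank ∂_2 = (6 − 3) − 3 = 0, and the invariant factors of ∂_2 are all 1, so H_1 = 0.
  H_2: rank ker ∂_2 − rank ∂_3 = (4 − 3) − 0 = 1, and there is no ∂_3, so H_2 = Z.

(K is a triangulation of the 2-sphere S^2.)

H_0 ≅ Z,  H_1 = 0,  H_2 ≅ Z.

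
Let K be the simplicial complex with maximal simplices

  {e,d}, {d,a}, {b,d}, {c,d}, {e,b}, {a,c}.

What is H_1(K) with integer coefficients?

H_1 = Z^2.

We work with the vertex ordering a < b < c < d < e. The simplices of K, each written with vertices in increasing order, are:

  0-simplices (5): a, b, c, d, e
  1-simplices (6): ac, ad, bd, be, cd, de

giving chain groups C_0 ≅ Z^5, C_1 ≅ Z^6.

Boundary ∂_1: C_1 → C_0 is given by ∂[p,q] = [q] − [p]. For instance
  ∂ad = d − a.
The resulting 5×6 matrix has rank 4, and its Smith normal form has invariant factors (1,1,1,1).

Reading off H_k = ker ∂_k / im ∂_{k+1}:

  H_1: rank ker ∂_1 − rank ∂_2 = (6 − 4) − 0 = 2, and there is no ∂_2, so H_1 ≅ Z^2.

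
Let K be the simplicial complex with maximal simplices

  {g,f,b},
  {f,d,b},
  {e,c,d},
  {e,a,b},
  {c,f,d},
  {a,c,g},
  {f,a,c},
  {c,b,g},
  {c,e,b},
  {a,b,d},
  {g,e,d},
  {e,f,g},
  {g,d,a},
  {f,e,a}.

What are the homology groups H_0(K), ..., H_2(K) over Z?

Fix the vertex order a < b < c < d < e < f < g and write every simplex with vertices in increasing order. Then dim K = 2 and the simplices of K are:

  0-simplices (7): a, b, c, d, e, f, g
  1-simplices (21): ab, ac, ad, ae, af, ag, bc, bd, be, bf, bg, cd, ce, cf, cg, de, df, dg, ef, eg, fg
  2-simplices (14): abd, abe, acf, acg, adg, aef, bce, bcg, bdf, bfg, cde, cdf, deg, efg

giving chain groups C_0 ≅ Z^7, C_1 ≅ Z^21, C_2 ≅ Z^14.

∂_1: C_1 → C_0 is given by ∂[p,q] = [q] − [p]. For instance
  ∂de = e − d.
The 7×21 boundary matrix has rank 6 and Smith normal form diag(1,1,1,1,1,1).

∂_2: C_2 → C_1 acts by ∂[p,q,r] = [q,r] − [p,r] + [p,q]. For instance
  ∂adg = dg − ag + ad,
  ∂deg = eg − dg + de.
This gives a 21×14 integer matrix of rank 13; reducing to Smith normal form yields diagonal entries (1,1,1,1,1,1,1,1,1,1,1,1,1).

From H_k ≅ ker(∂_k) / im(∂_{k+1}) we obtain:

  H_0: rank C_0 − rank ∂_1 = 7 − 6 = 1, and the invariant factors of ∂_1 are all 1, so H_0 ≅ Z.
  H_1: rank ker ∂_1 − rank ∂_2 = (21 − 6) − 13 = 2, and the invariant factors of ∂_2 are all 1, so H_1 ≅ Z^2.
  H_2: rank ker ∂_2 − rank ∂_3 = (14 − 13) − 0 = 1, and there is no ∂_3, so H_2 ≅ Z.

As a check, the Euler characteristic is 7 − 21 + 14 = 0, which agrees with 1 − 2 + 1 = 0.

H_0 = Z,  H_1 = Z^2,  H_2 = Z.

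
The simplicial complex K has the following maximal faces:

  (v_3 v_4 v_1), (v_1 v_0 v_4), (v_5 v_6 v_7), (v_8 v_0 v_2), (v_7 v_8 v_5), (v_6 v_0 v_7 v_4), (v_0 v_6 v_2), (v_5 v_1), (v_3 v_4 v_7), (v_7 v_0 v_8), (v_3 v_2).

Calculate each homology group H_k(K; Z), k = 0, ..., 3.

H_0 ≅ Z,  H_1 ≅ Z^2,  H_2 = 0,  H_3 = 0.

Order the vertices as v_0 < v_1 < v_2 < v_3 < v_4 < v_5 < v_6 < v_7 < v_8. Listing each simplex with vertices in this order, K has dimension 3 with simplices:

  0-simplices (9): [v_0], [v_1], [v_2], [v_3], [v_4], [v_5], [v_6], [v_7], [v_8]
  1-simplices (21): (21 of them)
  2-simplices (12): (12 of them)
  3-simplices (1): [v_0,v_4,v_6,v_7]

Hence C_0 ≅ Z^9, C_1 ≅ Z^21, C_2 ≅ Z^12, C_3 ≅ Z^1.

Boundary ∂_1: C_1 → C_0 sends each edge [p,q] (with p < q) to q − p.
As a 9×21 matrix over Z this has rank 8, with invariant factors (1,1,1,1,1,1,1,1).

Boundary ∂_2: C_2 → C_1 acts by ∂[p,q,r] = [q,r] − [p,r] + [p,q]. For instance
  ∂[v_0,v_7,v_8] = [v_7,v_8] − [v_0,v_8] + [v_0,v_7],
  ∂[v_0,v_2,v_8] = [v_2,v_8] − [v_0,v_8] + [v_0,v_2].
The resulting 21×12 matrix has rank 11, and its Smith normal form has invariant factors (1,1,1,1,1,1,1,1,1,1,1).

Boundary ∂_3: C_3 → C_2 sends each 3-simplex σ to the alternating sum Σ_i (−1)^i (σ with its i-th vertex removed). For instance
  ∂[v_0,v_4,v_6,v_7] = [v_4,v_6,v_7] − [v_0,v_6,v_7] + [v_0,v_4,v_7] − [v_0,v_4,v_6].
The resulting 12×1 matrix has rank 1, and its Smith normal form has invariant factors (1).

Computing H_k = (kernel of ∂_k) / (image of ∂_{k+1}):

  H_0: rank C_0 − rank ∂_1 = 9 − 8 = 1, and the invariant factors of ∂_1 are all 1, so H_0 ≅ Z.
  H_1: rank ker ∂_1 − rank ∂_2 = (21 − 8) − 11 = 2, and the invariant factors of ∂_2 are all 1, so H_1 ≅ Z^2.
  H_2: rank ker ∂_2 − rank ∂_3 = (12 − 11) − 1 = 0, and the invariant factors of ∂_3 are all 1, so H_2 ≅ 0.
  H_3: rank ker ∂_3 − rank ∂_4 = (1 − 1) − 0 = 0, and there is no ∂_4, so H_3 ≅ 0.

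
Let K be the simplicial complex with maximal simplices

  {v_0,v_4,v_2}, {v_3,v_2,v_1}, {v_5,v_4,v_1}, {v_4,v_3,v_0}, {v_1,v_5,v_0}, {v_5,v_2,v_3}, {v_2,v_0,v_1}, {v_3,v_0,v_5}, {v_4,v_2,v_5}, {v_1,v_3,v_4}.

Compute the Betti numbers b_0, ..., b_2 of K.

b_0 = 1, b_1 = 0, b_2 = 0.

Take the total order v_0 < v_1 < v_2 < v_3 < v_4 < v_5 on the vertex set. Then K (dimension 2) consists of the simplices:

  0-simplices (6): [v_0], [v_1], [v_2], [v_3], [v_4], [v_5]
  1-simplices (15): (15 of them)
  2-simplices (10): [v_0,v_1,v_2], [v_0,v_1,v_5], [v_0,v_2,v_4], [v_0,v_3,v_4], [v_0,v_3,v_5], [v_1,v_2,v_3], [v_1,v_3,v_4], [v_1,v_4,v_5], [v_2,v_3,v_5], [v_2,v_4,v_5]

so the chain groups are C_0 ≅ Z^6, C_1 ≅ Z^15, C_2 ≅ Z^10.

∂_1: C_1 → C_0 is given by ∂[p,q] = [q] − [p]. For instance
  ∂[v_1,v_5] = [v_5] − [v_1].
As a 6×15 matrix over Z this has rank 5, with invariant factors (1,1,1,1,1).

Boundary ∂_2: C_2 → C_1 acts by ∂[p,q,r] = [q,r] − [p,r] + [p,q]. For instance
  ∂[v_0,v_1,v_5] = [v_1,v_5] − [v_0,v_5] + [v_0,v_1],
  ∂[v_1,v_2,v_3] = [v_2,v_3] − [v_1,v_3] + [v_1,v_2].
As a 15×10 matrix over Z this has rank 10, with invariant factors (1,1,1,1,1,1,1,1,1,2).

Reading off H_k = ker ∂_k / im ∂_{k+1}:

  H_0: rank C_0 − rank ∂_1 = 6 − 5 = 1, and the invariant factors of ∂_1 are all 1, so H_0 ≅ Z.
  H_1: rank ker ∂_1 − rank ∂_2 = (15 − 5) − 10 = 0, and ∂_2 has invariant factor 2 > 1, so H_1 ≅ Z_2.
  H_2: rank ker ∂_2 − rank ∂_3 = (10 − 10) − 0 = 0, and there is no ∂_3, so H_2 ≅ 0.

(K is a triangulation of the real projective plane RP^2.)

Hence the Betti numbers are b_0 = 1, b_1 = 0, b_2 = 0.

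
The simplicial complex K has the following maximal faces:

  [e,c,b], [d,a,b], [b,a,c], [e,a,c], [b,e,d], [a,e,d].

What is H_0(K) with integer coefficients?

Order the vertices as a < b < c < d < e. Listing each simplex with vertices in this order, K has dimension 2 with simplices:

  0-simplices (5): a, b, c, d, e
  1-simplices (9): ab, ac, ad, ae, bc, bd, be, ce, de
  2-simplices (6): abc, abd, ace, ade, bce, bde

Hence C_0 ≅ Z^5, C_1 ≅ Z^9, C_2 ≅ Z^6.

The boundary map ∂_1: C_1 → C_0 sends each edge [p,q] (with p < q) to q − p.
As a 5×9 matrix over Z this has rank 4, with invariant factors (1,1,1,1).

The boundary map ∂_2: C_2 → C_1 sends each 2-simplex [p,q,r] to [q,r] − [p,r] + [p,q]. For instance
  ∂bde = de − be + bd,
  ∂abd = bd − ad + ab.
This gives a 9×6 integer matrix of rank 5; reducing to Smith normal form yields diagonal entries (1,1,1,1,1).

Reading off H_k = ker ∂_k / im ∂_{k+1}:

  H_0: rank C_0 − rank ∂_1 = 5 − 4 = 1, and the invariant factors of ∂_1 are all 1, so H_0 = Z.

(K is a triangulation of the 2-sphere S^2.)

H_0 = Z.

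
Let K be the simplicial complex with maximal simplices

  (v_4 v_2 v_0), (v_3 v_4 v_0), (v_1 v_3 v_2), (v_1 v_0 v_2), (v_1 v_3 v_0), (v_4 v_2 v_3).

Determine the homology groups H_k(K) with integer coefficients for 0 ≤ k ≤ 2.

H_0 ≅ Z,  H_1 = 0,  H_2 ≅ Z.

K has 5 vertices, 9 edges, 6 triangles.
rank ∂_0 = 0, rank ∂_1 = 4 ⇒ b_0 = 5 − 0 − 4 = 1; all invariant factors of ∂_1 are 1 so no torsion. So H_0 ≅ Z.
rank ∂_1 = 4, rank ∂_2 = 5 ⇒ b_1 = 9 − 4 − 5 = 0; all invariant factors of ∂_2 are 1 so no torsion. So H_1 ≅ 0.
rank ∂_2 = 5, rank ∂_3 = 0 ⇒ b_2 = 6 − 5 − 0 = 1. So H_2 ≅ Z.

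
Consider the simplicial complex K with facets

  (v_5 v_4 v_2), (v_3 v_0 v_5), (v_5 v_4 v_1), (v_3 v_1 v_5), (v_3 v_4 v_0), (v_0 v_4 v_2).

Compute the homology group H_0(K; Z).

H_0 ≅ Z.

We work with the vertex ordering v_0 < v_1 < v_2 < v_3 < v_4 < v_5. The simplices of K, each written with vertices in increasing order, are:

  0-simplices (6): [v_0], [v_1], [v_2], [v_3], [v_4], [v_5]
  1-simplices (12): [v_0,v_2], [v_0,v_3], [v_0,v_4], [v_0,v_5], [v_1,v_3], [v_1,v_4], [v_1,v_5], [v_2,v_4], [v_2,v_5], [v_3,v_4], [v_3,v_5], [v_4,v_5]
  2-simplices (6): [v_0,v_2,v_4], [v_0,v_3,v_4], [v_0,v_3,v_5], [v_1,v_3,v_5], [v_1,v_4,v_5], [v_2,v_4,v_5]

giving chain groups C_0 ≅ Z^6, C_1 ≅ Z^12, C_2 ≅ Z^6.

The boundary map ∂_1: C_1 → C_0 is given by ∂[p,q] = [q] − [p].
This gives a 6×12 integer matrix of rank 5; reducing to Smith normal form yields diagonal entries (1,1,1,1,1).

∂_2: C_2 → C_1 sends each 2-simplex [p,q,r] to [q,r] − [p,r] + [p,q]. For instance
  ∂[v_0,v_2,v_4] = [v_2,v_4] − [v_0,v_4] + [v_0,v_2],
  ∂[v_1,v_4,v_5] = [v_4,v_5] − [v_1,v_5] + [v_1,v_4].
The resulting 12×6 matrix has rank 6, and its Smith normal form has invariant factors (1,1,1,1,1,1).

Now H_k = ker ∂_k / im ∂_{k+1}, so:

  H_0: rank C_0 − rank ∂_1 = 6 − 5 = 1, and the invariant factors of ∂_1 are all 1, so H_0 ≅ Z.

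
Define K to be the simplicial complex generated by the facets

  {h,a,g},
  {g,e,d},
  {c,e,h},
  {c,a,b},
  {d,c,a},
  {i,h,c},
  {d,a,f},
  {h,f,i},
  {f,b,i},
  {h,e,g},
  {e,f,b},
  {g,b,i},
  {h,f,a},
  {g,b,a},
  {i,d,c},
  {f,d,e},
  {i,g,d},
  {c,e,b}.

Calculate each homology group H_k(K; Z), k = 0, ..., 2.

Fix the vertex order a < b < c < d < e < f < g < h < i and write every simplex with vertices in increasing order. Then dim K = 2 and the simplices of K are:

  0-simplices (9): a, b, c, d, e, f, g, h, i
  1-simplices (27): ab, ac, ad, af, ag, ah, bc, be, bf, bg, bi, cd, ce, ch, ci, de, df, dg, di, ef, eg, eh, fh, fi, gh, gi, hi
  2-simplices (18): abc, abg, acd, adf, afh, agh, bce, bef, bfi, bgi, cdi, ceh, chi, def, deg, dgi, egh, fhi

so the chain groups are C_0 ≅ Z^9, C_1 ≅ Z^27, C_2 ≅ Z^18.

Boundary ∂_1: C_1 → C_0 maps an edge to its endpoints' difference, ∂[p,q] = q − p. For instance
  ∂gh = h − g.
As a 9×27 matrix over Z this has rank 8, with invariant factors (1,1,1,1,1,1,1,1).

∂_2: C_2 → C_1 sends each 2-simplex [p,q,r] to [q,r] − [p,r] + [p,q]. For instance
  ∂bce = ce − be + bc,
  ∂deg = eg − dg + de.
The resulting 27×18 matrix has rank 17, and its Smith normal form has invariant factors (1,1,1,1,1,1,1,1,1,1,1,1,1,1,1,1,1).

Computing H_k = (kernel of ∂_k) / (image of ∂_{k+1}):

  H_0: rank C_0 − rank ∂_1 = 9 − 8 = 1, and the invariant factors of ∂_1 are all 1, so H_0 = Z.
  H_1: rank ker ∂_1 − rank ∂_2 = (27 − 8) − 17 = 2, and the invariant factors of ∂_2 are all 1, so H_1 = Z^2.
  H_2: rank ker ∂_2 − rank ∂_3 = (18 − 17) − 0 = 1, and there is no ∂_3, so H_2 = Z.

As a check, the Euler characteristic is 9 − 27 + 18 = 0, which agrees with 1 − 2 + 1 = 0.
(K is a triangulation of the torus T^2.)

H_0 = Z,  H_1 = Z^2,  H_2 = Z.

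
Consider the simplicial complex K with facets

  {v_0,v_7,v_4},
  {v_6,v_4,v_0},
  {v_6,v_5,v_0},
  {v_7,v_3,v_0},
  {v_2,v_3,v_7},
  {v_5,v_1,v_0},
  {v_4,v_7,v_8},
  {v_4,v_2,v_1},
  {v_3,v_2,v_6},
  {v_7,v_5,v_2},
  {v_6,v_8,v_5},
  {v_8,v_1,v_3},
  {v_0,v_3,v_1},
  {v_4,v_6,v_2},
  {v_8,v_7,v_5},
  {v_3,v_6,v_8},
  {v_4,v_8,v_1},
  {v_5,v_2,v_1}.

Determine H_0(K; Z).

Fix the vertex order v_0 < v_1 < v_2 < v_3 < v_4 < v_5 < v_6 < v_7 < v_8 and write every simplex with vertices in increasing order. Then dim K = 2 and the simplices of K are:

  0-simplices (9): [v_0], [v_1], [v_2], [v_3], [v_4], [v_5], [v_6], [v_7], [v_8]
  1-simplices (27): (27 of them)
  2-simplices (18): (18 of them)

Hence C_0 ≅ Z^9, C_1 ≅ Z^27, C_2 ≅ Z^18.

Boundary ∂_1: C_1 → C_0 is given by ∂[p,q] = [q] − [p]. For instance
  ∂[v_2,v_6] = [v_6] − [v_2].
The resulting 9×27 matrix has rank 8, and its Smith normal form has invariant factors (1,1,1,1,1,1,1,1).

∂_2: C_2 → C_1 acts by ∂[p,q,r] = [q,r] − [p,r] + [p,q]. For instance
  ∂[v_1,v_4,v_8] = [v_4,v_8] − [v_1,v_8] + [v_1,v_4],
  ∂[v_2,v_5,v_7] = [v_5,v_7] − [v_2,v_7] + [v_2,v_5].
As a 27×18 matrix over Z this has rank 17, with invariant factors (1,1,1,1,1,1,1,1,1,1,1,1,1,1,1,1,1).

Now H_k = ker ∂_k / im ∂_{k+1}, so:

  H_0: rank C_0 − rank ∂_1 = 9 − 8 = 1, and the invariant factors of ∂_1 are all 1, so H_0 ≅ Z.

H_0 ≅ Z.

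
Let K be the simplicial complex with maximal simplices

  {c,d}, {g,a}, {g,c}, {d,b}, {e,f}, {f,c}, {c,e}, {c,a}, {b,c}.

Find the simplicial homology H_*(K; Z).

Take the total order a < b < c < d < e < f < g on the vertex set. Then K (dimension 1) consists of the simplices:

  0-simplices (7): a, b, c, d, e, f, g
  1-simplices (9): ac, ag, bc, bd, cd, ce, cf, cg, ef

so the chain groups are C_0 ≅ Z^7, C_1 ≅ Z^9.

Boundary ∂_1: C_1 → C_0 is given by ∂[p,q] = [q] − [p].
The resulting 7×9 matrix has rank 6, and its Smith normal form has invariant factors (1,1,1,1,1,1).

From H_k ≅ ker(∂_k) / im(∂_{k+1}) we obtain:

  H_0: rank C_0 − rank ∂_1 = 7 − 6 = 1, and the invariant factors of ∂_1 are all 1, so H_0 ≅ Z.
  H_1: rank ker ∂_1 − rank ∂_2 = (9 − 6) − 0 = 3, and there is no ∂_2, so H_1 ≅ Z^3.

As a check, the Euler characteristic is 7 − 9 = -2, which agrees with 1 − 3 = -2.

H_0 = Z,  H_1 = Z^3.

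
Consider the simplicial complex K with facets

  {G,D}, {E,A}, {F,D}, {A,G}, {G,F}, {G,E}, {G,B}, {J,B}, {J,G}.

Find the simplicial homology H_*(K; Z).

Fix the vertex order A < B < D < E < F < G < J and write every simplex with vertices in increasing order. Then dim K = 1 and the simplices of K are:

  0-simplices (7): A, B, D, E, F, G, J
  1-simplices (9): AE, AG, BG, BJ, DF, DG, EG, FG, GJ

Hence C_0 ≅ Z^7, C_1 ≅ Z^9.

Boundary ∂_1: C_1 → C_0 is given by ∂[p,q] = [q] − [p].
The 7×9 boundary matrix has rank 6 and Smith normal form diag(1,1,1,1,1,1).

Reading off H_k = ker ∂_k / im ∂_{k+1}:

  H_0: rank C_0 − rank ∂_1 = 7 − 6 = 1, and the invariant factors of ∂_1 are all 1, so H_0 ≅ Z.
  H_1: rank ker ∂_1 − rank ∂_2 = (9 − 6) − 0 = 3, and there is no ∂_2, so H_1 ≅ Z^3.

As a check, the Euler characteristic is 7 − 9 = -2, which agrees with 1 − 3 = -2.
(K is a triangulation of a wedge of 3 circles.)

H_0 = Z,  H_1 = Z^3.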